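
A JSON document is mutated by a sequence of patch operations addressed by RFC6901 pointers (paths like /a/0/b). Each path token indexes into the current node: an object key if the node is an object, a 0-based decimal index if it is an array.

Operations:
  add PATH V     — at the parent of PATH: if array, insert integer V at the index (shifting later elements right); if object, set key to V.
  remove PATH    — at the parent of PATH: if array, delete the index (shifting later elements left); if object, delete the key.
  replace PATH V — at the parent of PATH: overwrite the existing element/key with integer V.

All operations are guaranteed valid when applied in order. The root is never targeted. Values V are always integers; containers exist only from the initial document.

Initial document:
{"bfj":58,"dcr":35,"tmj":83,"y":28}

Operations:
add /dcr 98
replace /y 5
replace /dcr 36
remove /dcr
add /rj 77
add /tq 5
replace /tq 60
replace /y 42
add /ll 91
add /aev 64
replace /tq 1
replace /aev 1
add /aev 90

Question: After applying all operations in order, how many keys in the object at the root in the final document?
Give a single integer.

After op 1 (add /dcr 98): {"bfj":58,"dcr":98,"tmj":83,"y":28}
After op 2 (replace /y 5): {"bfj":58,"dcr":98,"tmj":83,"y":5}
After op 3 (replace /dcr 36): {"bfj":58,"dcr":36,"tmj":83,"y":5}
After op 4 (remove /dcr): {"bfj":58,"tmj":83,"y":5}
After op 5 (add /rj 77): {"bfj":58,"rj":77,"tmj":83,"y":5}
After op 6 (add /tq 5): {"bfj":58,"rj":77,"tmj":83,"tq":5,"y":5}
After op 7 (replace /tq 60): {"bfj":58,"rj":77,"tmj":83,"tq":60,"y":5}
After op 8 (replace /y 42): {"bfj":58,"rj":77,"tmj":83,"tq":60,"y":42}
After op 9 (add /ll 91): {"bfj":58,"ll":91,"rj":77,"tmj":83,"tq":60,"y":42}
After op 10 (add /aev 64): {"aev":64,"bfj":58,"ll":91,"rj":77,"tmj":83,"tq":60,"y":42}
After op 11 (replace /tq 1): {"aev":64,"bfj":58,"ll":91,"rj":77,"tmj":83,"tq":1,"y":42}
After op 12 (replace /aev 1): {"aev":1,"bfj":58,"ll":91,"rj":77,"tmj":83,"tq":1,"y":42}
After op 13 (add /aev 90): {"aev":90,"bfj":58,"ll":91,"rj":77,"tmj":83,"tq":1,"y":42}
Size at the root: 7

Answer: 7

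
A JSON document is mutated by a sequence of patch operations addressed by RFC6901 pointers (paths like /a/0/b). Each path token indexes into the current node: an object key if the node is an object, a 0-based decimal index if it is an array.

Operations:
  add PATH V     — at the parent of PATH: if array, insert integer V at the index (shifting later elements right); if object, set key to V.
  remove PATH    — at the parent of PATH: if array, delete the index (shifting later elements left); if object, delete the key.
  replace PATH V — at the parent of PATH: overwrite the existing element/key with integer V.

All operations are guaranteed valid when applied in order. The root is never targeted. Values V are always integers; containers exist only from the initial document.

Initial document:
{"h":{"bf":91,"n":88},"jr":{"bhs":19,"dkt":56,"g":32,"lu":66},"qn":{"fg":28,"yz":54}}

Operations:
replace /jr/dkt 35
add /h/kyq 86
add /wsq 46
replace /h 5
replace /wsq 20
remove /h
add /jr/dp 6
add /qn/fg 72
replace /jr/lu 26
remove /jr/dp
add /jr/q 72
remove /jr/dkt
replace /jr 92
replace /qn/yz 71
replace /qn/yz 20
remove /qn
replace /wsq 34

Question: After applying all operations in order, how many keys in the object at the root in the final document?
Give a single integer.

After op 1 (replace /jr/dkt 35): {"h":{"bf":91,"n":88},"jr":{"bhs":19,"dkt":35,"g":32,"lu":66},"qn":{"fg":28,"yz":54}}
After op 2 (add /h/kyq 86): {"h":{"bf":91,"kyq":86,"n":88},"jr":{"bhs":19,"dkt":35,"g":32,"lu":66},"qn":{"fg":28,"yz":54}}
After op 3 (add /wsq 46): {"h":{"bf":91,"kyq":86,"n":88},"jr":{"bhs":19,"dkt":35,"g":32,"lu":66},"qn":{"fg":28,"yz":54},"wsq":46}
After op 4 (replace /h 5): {"h":5,"jr":{"bhs":19,"dkt":35,"g":32,"lu":66},"qn":{"fg":28,"yz":54},"wsq":46}
After op 5 (replace /wsq 20): {"h":5,"jr":{"bhs":19,"dkt":35,"g":32,"lu":66},"qn":{"fg":28,"yz":54},"wsq":20}
After op 6 (remove /h): {"jr":{"bhs":19,"dkt":35,"g":32,"lu":66},"qn":{"fg":28,"yz":54},"wsq":20}
After op 7 (add /jr/dp 6): {"jr":{"bhs":19,"dkt":35,"dp":6,"g":32,"lu":66},"qn":{"fg":28,"yz":54},"wsq":20}
After op 8 (add /qn/fg 72): {"jr":{"bhs":19,"dkt":35,"dp":6,"g":32,"lu":66},"qn":{"fg":72,"yz":54},"wsq":20}
After op 9 (replace /jr/lu 26): {"jr":{"bhs":19,"dkt":35,"dp":6,"g":32,"lu":26},"qn":{"fg":72,"yz":54},"wsq":20}
After op 10 (remove /jr/dp): {"jr":{"bhs":19,"dkt":35,"g":32,"lu":26},"qn":{"fg":72,"yz":54},"wsq":20}
After op 11 (add /jr/q 72): {"jr":{"bhs":19,"dkt":35,"g":32,"lu":26,"q":72},"qn":{"fg":72,"yz":54},"wsq":20}
After op 12 (remove /jr/dkt): {"jr":{"bhs":19,"g":32,"lu":26,"q":72},"qn":{"fg":72,"yz":54},"wsq":20}
After op 13 (replace /jr 92): {"jr":92,"qn":{"fg":72,"yz":54},"wsq":20}
After op 14 (replace /qn/yz 71): {"jr":92,"qn":{"fg":72,"yz":71},"wsq":20}
After op 15 (replace /qn/yz 20): {"jr":92,"qn":{"fg":72,"yz":20},"wsq":20}
After op 16 (remove /qn): {"jr":92,"wsq":20}
After op 17 (replace /wsq 34): {"jr":92,"wsq":34}
Size at the root: 2

Answer: 2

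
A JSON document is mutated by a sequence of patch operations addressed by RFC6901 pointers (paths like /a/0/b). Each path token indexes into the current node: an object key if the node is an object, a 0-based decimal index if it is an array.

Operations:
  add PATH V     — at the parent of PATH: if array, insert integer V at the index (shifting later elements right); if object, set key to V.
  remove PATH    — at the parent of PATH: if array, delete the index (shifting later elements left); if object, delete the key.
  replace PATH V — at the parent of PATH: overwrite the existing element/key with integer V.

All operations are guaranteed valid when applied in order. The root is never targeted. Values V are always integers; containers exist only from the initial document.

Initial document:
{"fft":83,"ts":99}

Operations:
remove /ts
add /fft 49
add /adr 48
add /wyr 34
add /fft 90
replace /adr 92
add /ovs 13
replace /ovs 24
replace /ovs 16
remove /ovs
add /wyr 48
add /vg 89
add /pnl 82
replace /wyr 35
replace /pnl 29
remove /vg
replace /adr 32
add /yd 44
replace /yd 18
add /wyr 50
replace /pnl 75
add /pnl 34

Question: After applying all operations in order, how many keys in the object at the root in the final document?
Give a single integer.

Answer: 5

Derivation:
After op 1 (remove /ts): {"fft":83}
After op 2 (add /fft 49): {"fft":49}
After op 3 (add /adr 48): {"adr":48,"fft":49}
After op 4 (add /wyr 34): {"adr":48,"fft":49,"wyr":34}
After op 5 (add /fft 90): {"adr":48,"fft":90,"wyr":34}
After op 6 (replace /adr 92): {"adr":92,"fft":90,"wyr":34}
After op 7 (add /ovs 13): {"adr":92,"fft":90,"ovs":13,"wyr":34}
After op 8 (replace /ovs 24): {"adr":92,"fft":90,"ovs":24,"wyr":34}
After op 9 (replace /ovs 16): {"adr":92,"fft":90,"ovs":16,"wyr":34}
After op 10 (remove /ovs): {"adr":92,"fft":90,"wyr":34}
After op 11 (add /wyr 48): {"adr":92,"fft":90,"wyr":48}
After op 12 (add /vg 89): {"adr":92,"fft":90,"vg":89,"wyr":48}
After op 13 (add /pnl 82): {"adr":92,"fft":90,"pnl":82,"vg":89,"wyr":48}
After op 14 (replace /wyr 35): {"adr":92,"fft":90,"pnl":82,"vg":89,"wyr":35}
After op 15 (replace /pnl 29): {"adr":92,"fft":90,"pnl":29,"vg":89,"wyr":35}
After op 16 (remove /vg): {"adr":92,"fft":90,"pnl":29,"wyr":35}
After op 17 (replace /adr 32): {"adr":32,"fft":90,"pnl":29,"wyr":35}
After op 18 (add /yd 44): {"adr":32,"fft":90,"pnl":29,"wyr":35,"yd":44}
After op 19 (replace /yd 18): {"adr":32,"fft":90,"pnl":29,"wyr":35,"yd":18}
After op 20 (add /wyr 50): {"adr":32,"fft":90,"pnl":29,"wyr":50,"yd":18}
After op 21 (replace /pnl 75): {"adr":32,"fft":90,"pnl":75,"wyr":50,"yd":18}
After op 22 (add /pnl 34): {"adr":32,"fft":90,"pnl":34,"wyr":50,"yd":18}
Size at the root: 5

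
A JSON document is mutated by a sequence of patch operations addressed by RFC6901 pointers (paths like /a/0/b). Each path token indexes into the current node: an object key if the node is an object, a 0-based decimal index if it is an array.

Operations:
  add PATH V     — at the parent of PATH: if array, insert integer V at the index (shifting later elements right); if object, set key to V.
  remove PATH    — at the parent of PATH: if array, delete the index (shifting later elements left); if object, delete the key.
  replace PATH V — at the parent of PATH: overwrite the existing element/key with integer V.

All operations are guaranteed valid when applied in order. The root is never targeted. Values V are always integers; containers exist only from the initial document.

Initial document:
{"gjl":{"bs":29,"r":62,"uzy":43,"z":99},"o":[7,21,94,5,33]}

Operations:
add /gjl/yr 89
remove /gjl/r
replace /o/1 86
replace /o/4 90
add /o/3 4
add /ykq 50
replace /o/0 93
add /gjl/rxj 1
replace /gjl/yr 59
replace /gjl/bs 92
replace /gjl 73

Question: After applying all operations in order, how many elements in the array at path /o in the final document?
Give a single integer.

After op 1 (add /gjl/yr 89): {"gjl":{"bs":29,"r":62,"uzy":43,"yr":89,"z":99},"o":[7,21,94,5,33]}
After op 2 (remove /gjl/r): {"gjl":{"bs":29,"uzy":43,"yr":89,"z":99},"o":[7,21,94,5,33]}
After op 3 (replace /o/1 86): {"gjl":{"bs":29,"uzy":43,"yr":89,"z":99},"o":[7,86,94,5,33]}
After op 4 (replace /o/4 90): {"gjl":{"bs":29,"uzy":43,"yr":89,"z":99},"o":[7,86,94,5,90]}
After op 5 (add /o/3 4): {"gjl":{"bs":29,"uzy":43,"yr":89,"z":99},"o":[7,86,94,4,5,90]}
After op 6 (add /ykq 50): {"gjl":{"bs":29,"uzy":43,"yr":89,"z":99},"o":[7,86,94,4,5,90],"ykq":50}
After op 7 (replace /o/0 93): {"gjl":{"bs":29,"uzy":43,"yr":89,"z":99},"o":[93,86,94,4,5,90],"ykq":50}
After op 8 (add /gjl/rxj 1): {"gjl":{"bs":29,"rxj":1,"uzy":43,"yr":89,"z":99},"o":[93,86,94,4,5,90],"ykq":50}
After op 9 (replace /gjl/yr 59): {"gjl":{"bs":29,"rxj":1,"uzy":43,"yr":59,"z":99},"o":[93,86,94,4,5,90],"ykq":50}
After op 10 (replace /gjl/bs 92): {"gjl":{"bs":92,"rxj":1,"uzy":43,"yr":59,"z":99},"o":[93,86,94,4,5,90],"ykq":50}
After op 11 (replace /gjl 73): {"gjl":73,"o":[93,86,94,4,5,90],"ykq":50}
Size at path /o: 6

Answer: 6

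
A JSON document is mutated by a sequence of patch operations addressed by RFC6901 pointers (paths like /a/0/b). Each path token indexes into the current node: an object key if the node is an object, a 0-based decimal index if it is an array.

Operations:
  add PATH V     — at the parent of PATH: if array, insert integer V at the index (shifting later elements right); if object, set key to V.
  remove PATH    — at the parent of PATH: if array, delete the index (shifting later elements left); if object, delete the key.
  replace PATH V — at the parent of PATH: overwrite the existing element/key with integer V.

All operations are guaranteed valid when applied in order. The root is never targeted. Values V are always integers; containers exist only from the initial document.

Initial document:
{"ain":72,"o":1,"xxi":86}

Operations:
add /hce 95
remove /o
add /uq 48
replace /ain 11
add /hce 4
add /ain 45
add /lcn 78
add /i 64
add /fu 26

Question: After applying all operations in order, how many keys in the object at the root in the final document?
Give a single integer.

Answer: 7

Derivation:
After op 1 (add /hce 95): {"ain":72,"hce":95,"o":1,"xxi":86}
After op 2 (remove /o): {"ain":72,"hce":95,"xxi":86}
After op 3 (add /uq 48): {"ain":72,"hce":95,"uq":48,"xxi":86}
After op 4 (replace /ain 11): {"ain":11,"hce":95,"uq":48,"xxi":86}
After op 5 (add /hce 4): {"ain":11,"hce":4,"uq":48,"xxi":86}
After op 6 (add /ain 45): {"ain":45,"hce":4,"uq":48,"xxi":86}
After op 7 (add /lcn 78): {"ain":45,"hce":4,"lcn":78,"uq":48,"xxi":86}
After op 8 (add /i 64): {"ain":45,"hce":4,"i":64,"lcn":78,"uq":48,"xxi":86}
After op 9 (add /fu 26): {"ain":45,"fu":26,"hce":4,"i":64,"lcn":78,"uq":48,"xxi":86}
Size at the root: 7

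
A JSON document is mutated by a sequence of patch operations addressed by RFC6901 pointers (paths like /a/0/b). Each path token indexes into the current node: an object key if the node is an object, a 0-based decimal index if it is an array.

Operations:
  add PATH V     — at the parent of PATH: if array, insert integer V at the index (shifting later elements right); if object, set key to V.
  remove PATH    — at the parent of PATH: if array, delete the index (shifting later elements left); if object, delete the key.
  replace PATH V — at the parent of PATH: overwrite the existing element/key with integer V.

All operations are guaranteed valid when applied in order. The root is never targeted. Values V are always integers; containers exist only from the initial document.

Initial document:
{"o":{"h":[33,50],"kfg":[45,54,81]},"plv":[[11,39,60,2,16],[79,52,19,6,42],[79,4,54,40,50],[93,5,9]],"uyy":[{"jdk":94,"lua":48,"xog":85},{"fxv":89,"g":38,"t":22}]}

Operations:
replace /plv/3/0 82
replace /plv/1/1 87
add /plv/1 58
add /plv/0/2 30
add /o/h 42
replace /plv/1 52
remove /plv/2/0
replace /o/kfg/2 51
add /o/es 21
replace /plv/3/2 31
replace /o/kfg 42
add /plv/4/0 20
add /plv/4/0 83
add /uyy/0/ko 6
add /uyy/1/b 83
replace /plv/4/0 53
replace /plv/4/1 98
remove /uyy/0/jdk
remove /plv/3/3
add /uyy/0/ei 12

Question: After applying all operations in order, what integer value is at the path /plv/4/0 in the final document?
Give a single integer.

After op 1 (replace /plv/3/0 82): {"o":{"h":[33,50],"kfg":[45,54,81]},"plv":[[11,39,60,2,16],[79,52,19,6,42],[79,4,54,40,50],[82,5,9]],"uyy":[{"jdk":94,"lua":48,"xog":85},{"fxv":89,"g":38,"t":22}]}
After op 2 (replace /plv/1/1 87): {"o":{"h":[33,50],"kfg":[45,54,81]},"plv":[[11,39,60,2,16],[79,87,19,6,42],[79,4,54,40,50],[82,5,9]],"uyy":[{"jdk":94,"lua":48,"xog":85},{"fxv":89,"g":38,"t":22}]}
After op 3 (add /plv/1 58): {"o":{"h":[33,50],"kfg":[45,54,81]},"plv":[[11,39,60,2,16],58,[79,87,19,6,42],[79,4,54,40,50],[82,5,9]],"uyy":[{"jdk":94,"lua":48,"xog":85},{"fxv":89,"g":38,"t":22}]}
After op 4 (add /plv/0/2 30): {"o":{"h":[33,50],"kfg":[45,54,81]},"plv":[[11,39,30,60,2,16],58,[79,87,19,6,42],[79,4,54,40,50],[82,5,9]],"uyy":[{"jdk":94,"lua":48,"xog":85},{"fxv":89,"g":38,"t":22}]}
After op 5 (add /o/h 42): {"o":{"h":42,"kfg":[45,54,81]},"plv":[[11,39,30,60,2,16],58,[79,87,19,6,42],[79,4,54,40,50],[82,5,9]],"uyy":[{"jdk":94,"lua":48,"xog":85},{"fxv":89,"g":38,"t":22}]}
After op 6 (replace /plv/1 52): {"o":{"h":42,"kfg":[45,54,81]},"plv":[[11,39,30,60,2,16],52,[79,87,19,6,42],[79,4,54,40,50],[82,5,9]],"uyy":[{"jdk":94,"lua":48,"xog":85},{"fxv":89,"g":38,"t":22}]}
After op 7 (remove /plv/2/0): {"o":{"h":42,"kfg":[45,54,81]},"plv":[[11,39,30,60,2,16],52,[87,19,6,42],[79,4,54,40,50],[82,5,9]],"uyy":[{"jdk":94,"lua":48,"xog":85},{"fxv":89,"g":38,"t":22}]}
After op 8 (replace /o/kfg/2 51): {"o":{"h":42,"kfg":[45,54,51]},"plv":[[11,39,30,60,2,16],52,[87,19,6,42],[79,4,54,40,50],[82,5,9]],"uyy":[{"jdk":94,"lua":48,"xog":85},{"fxv":89,"g":38,"t":22}]}
After op 9 (add /o/es 21): {"o":{"es":21,"h":42,"kfg":[45,54,51]},"plv":[[11,39,30,60,2,16],52,[87,19,6,42],[79,4,54,40,50],[82,5,9]],"uyy":[{"jdk":94,"lua":48,"xog":85},{"fxv":89,"g":38,"t":22}]}
After op 10 (replace /plv/3/2 31): {"o":{"es":21,"h":42,"kfg":[45,54,51]},"plv":[[11,39,30,60,2,16],52,[87,19,6,42],[79,4,31,40,50],[82,5,9]],"uyy":[{"jdk":94,"lua":48,"xog":85},{"fxv":89,"g":38,"t":22}]}
After op 11 (replace /o/kfg 42): {"o":{"es":21,"h":42,"kfg":42},"plv":[[11,39,30,60,2,16],52,[87,19,6,42],[79,4,31,40,50],[82,5,9]],"uyy":[{"jdk":94,"lua":48,"xog":85},{"fxv":89,"g":38,"t":22}]}
After op 12 (add /plv/4/0 20): {"o":{"es":21,"h":42,"kfg":42},"plv":[[11,39,30,60,2,16],52,[87,19,6,42],[79,4,31,40,50],[20,82,5,9]],"uyy":[{"jdk":94,"lua":48,"xog":85},{"fxv":89,"g":38,"t":22}]}
After op 13 (add /plv/4/0 83): {"o":{"es":21,"h":42,"kfg":42},"plv":[[11,39,30,60,2,16],52,[87,19,6,42],[79,4,31,40,50],[83,20,82,5,9]],"uyy":[{"jdk":94,"lua":48,"xog":85},{"fxv":89,"g":38,"t":22}]}
After op 14 (add /uyy/0/ko 6): {"o":{"es":21,"h":42,"kfg":42},"plv":[[11,39,30,60,2,16],52,[87,19,6,42],[79,4,31,40,50],[83,20,82,5,9]],"uyy":[{"jdk":94,"ko":6,"lua":48,"xog":85},{"fxv":89,"g":38,"t":22}]}
After op 15 (add /uyy/1/b 83): {"o":{"es":21,"h":42,"kfg":42},"plv":[[11,39,30,60,2,16],52,[87,19,6,42],[79,4,31,40,50],[83,20,82,5,9]],"uyy":[{"jdk":94,"ko":6,"lua":48,"xog":85},{"b":83,"fxv":89,"g":38,"t":22}]}
After op 16 (replace /plv/4/0 53): {"o":{"es":21,"h":42,"kfg":42},"plv":[[11,39,30,60,2,16],52,[87,19,6,42],[79,4,31,40,50],[53,20,82,5,9]],"uyy":[{"jdk":94,"ko":6,"lua":48,"xog":85},{"b":83,"fxv":89,"g":38,"t":22}]}
After op 17 (replace /plv/4/1 98): {"o":{"es":21,"h":42,"kfg":42},"plv":[[11,39,30,60,2,16],52,[87,19,6,42],[79,4,31,40,50],[53,98,82,5,9]],"uyy":[{"jdk":94,"ko":6,"lua":48,"xog":85},{"b":83,"fxv":89,"g":38,"t":22}]}
After op 18 (remove /uyy/0/jdk): {"o":{"es":21,"h":42,"kfg":42},"plv":[[11,39,30,60,2,16],52,[87,19,6,42],[79,4,31,40,50],[53,98,82,5,9]],"uyy":[{"ko":6,"lua":48,"xog":85},{"b":83,"fxv":89,"g":38,"t":22}]}
After op 19 (remove /plv/3/3): {"o":{"es":21,"h":42,"kfg":42},"plv":[[11,39,30,60,2,16],52,[87,19,6,42],[79,4,31,50],[53,98,82,5,9]],"uyy":[{"ko":6,"lua":48,"xog":85},{"b":83,"fxv":89,"g":38,"t":22}]}
After op 20 (add /uyy/0/ei 12): {"o":{"es":21,"h":42,"kfg":42},"plv":[[11,39,30,60,2,16],52,[87,19,6,42],[79,4,31,50],[53,98,82,5,9]],"uyy":[{"ei":12,"ko":6,"lua":48,"xog":85},{"b":83,"fxv":89,"g":38,"t":22}]}
Value at /plv/4/0: 53

Answer: 53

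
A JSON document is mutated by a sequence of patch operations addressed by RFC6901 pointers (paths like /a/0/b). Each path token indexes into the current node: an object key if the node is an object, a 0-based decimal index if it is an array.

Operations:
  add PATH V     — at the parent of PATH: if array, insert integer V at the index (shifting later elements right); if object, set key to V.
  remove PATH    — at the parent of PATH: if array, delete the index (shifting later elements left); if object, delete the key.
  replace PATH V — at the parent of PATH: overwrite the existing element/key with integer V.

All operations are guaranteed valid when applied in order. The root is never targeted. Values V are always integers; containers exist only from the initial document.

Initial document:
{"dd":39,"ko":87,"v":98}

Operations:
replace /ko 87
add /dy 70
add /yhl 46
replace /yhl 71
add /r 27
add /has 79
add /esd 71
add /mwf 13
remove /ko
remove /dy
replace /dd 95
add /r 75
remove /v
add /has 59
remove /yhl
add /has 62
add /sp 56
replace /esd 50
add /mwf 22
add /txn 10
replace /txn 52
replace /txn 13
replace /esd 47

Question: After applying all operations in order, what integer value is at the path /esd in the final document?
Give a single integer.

Answer: 47

Derivation:
After op 1 (replace /ko 87): {"dd":39,"ko":87,"v":98}
After op 2 (add /dy 70): {"dd":39,"dy":70,"ko":87,"v":98}
After op 3 (add /yhl 46): {"dd":39,"dy":70,"ko":87,"v":98,"yhl":46}
After op 4 (replace /yhl 71): {"dd":39,"dy":70,"ko":87,"v":98,"yhl":71}
After op 5 (add /r 27): {"dd":39,"dy":70,"ko":87,"r":27,"v":98,"yhl":71}
After op 6 (add /has 79): {"dd":39,"dy":70,"has":79,"ko":87,"r":27,"v":98,"yhl":71}
After op 7 (add /esd 71): {"dd":39,"dy":70,"esd":71,"has":79,"ko":87,"r":27,"v":98,"yhl":71}
After op 8 (add /mwf 13): {"dd":39,"dy":70,"esd":71,"has":79,"ko":87,"mwf":13,"r":27,"v":98,"yhl":71}
After op 9 (remove /ko): {"dd":39,"dy":70,"esd":71,"has":79,"mwf":13,"r":27,"v":98,"yhl":71}
After op 10 (remove /dy): {"dd":39,"esd":71,"has":79,"mwf":13,"r":27,"v":98,"yhl":71}
After op 11 (replace /dd 95): {"dd":95,"esd":71,"has":79,"mwf":13,"r":27,"v":98,"yhl":71}
After op 12 (add /r 75): {"dd":95,"esd":71,"has":79,"mwf":13,"r":75,"v":98,"yhl":71}
After op 13 (remove /v): {"dd":95,"esd":71,"has":79,"mwf":13,"r":75,"yhl":71}
After op 14 (add /has 59): {"dd":95,"esd":71,"has":59,"mwf":13,"r":75,"yhl":71}
After op 15 (remove /yhl): {"dd":95,"esd":71,"has":59,"mwf":13,"r":75}
After op 16 (add /has 62): {"dd":95,"esd":71,"has":62,"mwf":13,"r":75}
After op 17 (add /sp 56): {"dd":95,"esd":71,"has":62,"mwf":13,"r":75,"sp":56}
After op 18 (replace /esd 50): {"dd":95,"esd":50,"has":62,"mwf":13,"r":75,"sp":56}
After op 19 (add /mwf 22): {"dd":95,"esd":50,"has":62,"mwf":22,"r":75,"sp":56}
After op 20 (add /txn 10): {"dd":95,"esd":50,"has":62,"mwf":22,"r":75,"sp":56,"txn":10}
After op 21 (replace /txn 52): {"dd":95,"esd":50,"has":62,"mwf":22,"r":75,"sp":56,"txn":52}
After op 22 (replace /txn 13): {"dd":95,"esd":50,"has":62,"mwf":22,"r":75,"sp":56,"txn":13}
After op 23 (replace /esd 47): {"dd":95,"esd":47,"has":62,"mwf":22,"r":75,"sp":56,"txn":13}
Value at /esd: 47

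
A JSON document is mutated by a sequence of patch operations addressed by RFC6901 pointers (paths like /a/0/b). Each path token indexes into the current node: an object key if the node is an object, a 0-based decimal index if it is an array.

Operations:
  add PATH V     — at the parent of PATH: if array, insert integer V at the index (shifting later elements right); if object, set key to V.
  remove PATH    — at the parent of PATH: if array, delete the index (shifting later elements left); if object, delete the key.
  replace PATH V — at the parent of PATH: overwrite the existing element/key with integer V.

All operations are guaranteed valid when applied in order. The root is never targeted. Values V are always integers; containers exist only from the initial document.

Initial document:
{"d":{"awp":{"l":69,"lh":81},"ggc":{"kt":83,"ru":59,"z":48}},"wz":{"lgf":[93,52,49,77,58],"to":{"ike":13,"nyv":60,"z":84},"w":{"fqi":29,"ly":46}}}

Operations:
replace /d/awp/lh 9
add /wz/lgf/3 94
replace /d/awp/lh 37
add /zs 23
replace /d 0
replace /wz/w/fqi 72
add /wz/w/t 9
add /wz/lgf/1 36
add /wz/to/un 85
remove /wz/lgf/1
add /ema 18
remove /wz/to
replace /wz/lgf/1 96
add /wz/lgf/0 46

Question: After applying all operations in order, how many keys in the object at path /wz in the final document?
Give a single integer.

After op 1 (replace /d/awp/lh 9): {"d":{"awp":{"l":69,"lh":9},"ggc":{"kt":83,"ru":59,"z":48}},"wz":{"lgf":[93,52,49,77,58],"to":{"ike":13,"nyv":60,"z":84},"w":{"fqi":29,"ly":46}}}
After op 2 (add /wz/lgf/3 94): {"d":{"awp":{"l":69,"lh":9},"ggc":{"kt":83,"ru":59,"z":48}},"wz":{"lgf":[93,52,49,94,77,58],"to":{"ike":13,"nyv":60,"z":84},"w":{"fqi":29,"ly":46}}}
After op 3 (replace /d/awp/lh 37): {"d":{"awp":{"l":69,"lh":37},"ggc":{"kt":83,"ru":59,"z":48}},"wz":{"lgf":[93,52,49,94,77,58],"to":{"ike":13,"nyv":60,"z":84},"w":{"fqi":29,"ly":46}}}
After op 4 (add /zs 23): {"d":{"awp":{"l":69,"lh":37},"ggc":{"kt":83,"ru":59,"z":48}},"wz":{"lgf":[93,52,49,94,77,58],"to":{"ike":13,"nyv":60,"z":84},"w":{"fqi":29,"ly":46}},"zs":23}
After op 5 (replace /d 0): {"d":0,"wz":{"lgf":[93,52,49,94,77,58],"to":{"ike":13,"nyv":60,"z":84},"w":{"fqi":29,"ly":46}},"zs":23}
After op 6 (replace /wz/w/fqi 72): {"d":0,"wz":{"lgf":[93,52,49,94,77,58],"to":{"ike":13,"nyv":60,"z":84},"w":{"fqi":72,"ly":46}},"zs":23}
After op 7 (add /wz/w/t 9): {"d":0,"wz":{"lgf":[93,52,49,94,77,58],"to":{"ike":13,"nyv":60,"z":84},"w":{"fqi":72,"ly":46,"t":9}},"zs":23}
After op 8 (add /wz/lgf/1 36): {"d":0,"wz":{"lgf":[93,36,52,49,94,77,58],"to":{"ike":13,"nyv":60,"z":84},"w":{"fqi":72,"ly":46,"t":9}},"zs":23}
After op 9 (add /wz/to/un 85): {"d":0,"wz":{"lgf":[93,36,52,49,94,77,58],"to":{"ike":13,"nyv":60,"un":85,"z":84},"w":{"fqi":72,"ly":46,"t":9}},"zs":23}
After op 10 (remove /wz/lgf/1): {"d":0,"wz":{"lgf":[93,52,49,94,77,58],"to":{"ike":13,"nyv":60,"un":85,"z":84},"w":{"fqi":72,"ly":46,"t":9}},"zs":23}
After op 11 (add /ema 18): {"d":0,"ema":18,"wz":{"lgf":[93,52,49,94,77,58],"to":{"ike":13,"nyv":60,"un":85,"z":84},"w":{"fqi":72,"ly":46,"t":9}},"zs":23}
After op 12 (remove /wz/to): {"d":0,"ema":18,"wz":{"lgf":[93,52,49,94,77,58],"w":{"fqi":72,"ly":46,"t":9}},"zs":23}
After op 13 (replace /wz/lgf/1 96): {"d":0,"ema":18,"wz":{"lgf":[93,96,49,94,77,58],"w":{"fqi":72,"ly":46,"t":9}},"zs":23}
After op 14 (add /wz/lgf/0 46): {"d":0,"ema":18,"wz":{"lgf":[46,93,96,49,94,77,58],"w":{"fqi":72,"ly":46,"t":9}},"zs":23}
Size at path /wz: 2

Answer: 2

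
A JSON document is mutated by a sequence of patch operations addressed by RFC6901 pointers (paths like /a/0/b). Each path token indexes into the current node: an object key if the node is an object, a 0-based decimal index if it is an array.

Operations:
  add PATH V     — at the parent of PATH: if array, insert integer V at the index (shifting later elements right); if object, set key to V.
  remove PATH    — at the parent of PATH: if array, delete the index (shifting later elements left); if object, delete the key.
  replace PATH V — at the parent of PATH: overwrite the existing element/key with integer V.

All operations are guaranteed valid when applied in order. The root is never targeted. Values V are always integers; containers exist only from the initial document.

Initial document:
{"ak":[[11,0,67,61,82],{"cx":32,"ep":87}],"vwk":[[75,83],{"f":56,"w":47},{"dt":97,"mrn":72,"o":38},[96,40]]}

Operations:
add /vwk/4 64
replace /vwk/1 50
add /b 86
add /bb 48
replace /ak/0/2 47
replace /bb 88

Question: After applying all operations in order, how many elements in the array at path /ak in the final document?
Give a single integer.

Answer: 2

Derivation:
After op 1 (add /vwk/4 64): {"ak":[[11,0,67,61,82],{"cx":32,"ep":87}],"vwk":[[75,83],{"f":56,"w":47},{"dt":97,"mrn":72,"o":38},[96,40],64]}
After op 2 (replace /vwk/1 50): {"ak":[[11,0,67,61,82],{"cx":32,"ep":87}],"vwk":[[75,83],50,{"dt":97,"mrn":72,"o":38},[96,40],64]}
After op 3 (add /b 86): {"ak":[[11,0,67,61,82],{"cx":32,"ep":87}],"b":86,"vwk":[[75,83],50,{"dt":97,"mrn":72,"o":38},[96,40],64]}
After op 4 (add /bb 48): {"ak":[[11,0,67,61,82],{"cx":32,"ep":87}],"b":86,"bb":48,"vwk":[[75,83],50,{"dt":97,"mrn":72,"o":38},[96,40],64]}
After op 5 (replace /ak/0/2 47): {"ak":[[11,0,47,61,82],{"cx":32,"ep":87}],"b":86,"bb":48,"vwk":[[75,83],50,{"dt":97,"mrn":72,"o":38},[96,40],64]}
After op 6 (replace /bb 88): {"ak":[[11,0,47,61,82],{"cx":32,"ep":87}],"b":86,"bb":88,"vwk":[[75,83],50,{"dt":97,"mrn":72,"o":38},[96,40],64]}
Size at path /ak: 2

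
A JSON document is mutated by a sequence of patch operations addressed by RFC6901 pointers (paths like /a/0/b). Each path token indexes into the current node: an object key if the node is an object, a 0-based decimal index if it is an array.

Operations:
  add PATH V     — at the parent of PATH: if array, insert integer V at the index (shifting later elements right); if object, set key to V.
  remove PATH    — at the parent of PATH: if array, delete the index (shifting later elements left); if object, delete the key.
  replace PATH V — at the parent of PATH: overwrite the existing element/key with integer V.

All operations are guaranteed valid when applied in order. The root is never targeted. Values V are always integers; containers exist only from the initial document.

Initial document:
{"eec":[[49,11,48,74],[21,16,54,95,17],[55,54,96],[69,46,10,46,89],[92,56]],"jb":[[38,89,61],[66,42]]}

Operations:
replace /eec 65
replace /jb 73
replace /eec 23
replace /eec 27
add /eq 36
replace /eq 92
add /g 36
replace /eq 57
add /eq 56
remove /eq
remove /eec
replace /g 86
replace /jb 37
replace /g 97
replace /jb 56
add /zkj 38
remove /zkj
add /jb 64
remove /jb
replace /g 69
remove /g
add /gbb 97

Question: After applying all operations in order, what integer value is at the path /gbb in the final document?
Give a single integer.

After op 1 (replace /eec 65): {"eec":65,"jb":[[38,89,61],[66,42]]}
After op 2 (replace /jb 73): {"eec":65,"jb":73}
After op 3 (replace /eec 23): {"eec":23,"jb":73}
After op 4 (replace /eec 27): {"eec":27,"jb":73}
After op 5 (add /eq 36): {"eec":27,"eq":36,"jb":73}
After op 6 (replace /eq 92): {"eec":27,"eq":92,"jb":73}
After op 7 (add /g 36): {"eec":27,"eq":92,"g":36,"jb":73}
After op 8 (replace /eq 57): {"eec":27,"eq":57,"g":36,"jb":73}
After op 9 (add /eq 56): {"eec":27,"eq":56,"g":36,"jb":73}
After op 10 (remove /eq): {"eec":27,"g":36,"jb":73}
After op 11 (remove /eec): {"g":36,"jb":73}
After op 12 (replace /g 86): {"g":86,"jb":73}
After op 13 (replace /jb 37): {"g":86,"jb":37}
After op 14 (replace /g 97): {"g":97,"jb":37}
After op 15 (replace /jb 56): {"g":97,"jb":56}
After op 16 (add /zkj 38): {"g":97,"jb":56,"zkj":38}
After op 17 (remove /zkj): {"g":97,"jb":56}
After op 18 (add /jb 64): {"g":97,"jb":64}
After op 19 (remove /jb): {"g":97}
After op 20 (replace /g 69): {"g":69}
After op 21 (remove /g): {}
After op 22 (add /gbb 97): {"gbb":97}
Value at /gbb: 97

Answer: 97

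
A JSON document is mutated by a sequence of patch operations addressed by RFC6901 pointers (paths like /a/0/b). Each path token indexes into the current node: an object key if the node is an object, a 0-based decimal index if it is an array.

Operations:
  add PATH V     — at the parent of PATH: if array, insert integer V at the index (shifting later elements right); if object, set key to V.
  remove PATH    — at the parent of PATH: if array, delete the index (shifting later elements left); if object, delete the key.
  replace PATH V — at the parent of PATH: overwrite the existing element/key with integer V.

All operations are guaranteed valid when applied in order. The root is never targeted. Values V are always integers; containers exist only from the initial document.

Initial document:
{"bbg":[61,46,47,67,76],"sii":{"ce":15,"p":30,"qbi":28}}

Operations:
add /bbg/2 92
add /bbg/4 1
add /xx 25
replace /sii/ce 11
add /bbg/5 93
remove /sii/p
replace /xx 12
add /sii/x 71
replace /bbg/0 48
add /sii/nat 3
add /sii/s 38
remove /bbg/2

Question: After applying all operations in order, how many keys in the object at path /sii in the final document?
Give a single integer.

Answer: 5

Derivation:
After op 1 (add /bbg/2 92): {"bbg":[61,46,92,47,67,76],"sii":{"ce":15,"p":30,"qbi":28}}
After op 2 (add /bbg/4 1): {"bbg":[61,46,92,47,1,67,76],"sii":{"ce":15,"p":30,"qbi":28}}
After op 3 (add /xx 25): {"bbg":[61,46,92,47,1,67,76],"sii":{"ce":15,"p":30,"qbi":28},"xx":25}
After op 4 (replace /sii/ce 11): {"bbg":[61,46,92,47,1,67,76],"sii":{"ce":11,"p":30,"qbi":28},"xx":25}
After op 5 (add /bbg/5 93): {"bbg":[61,46,92,47,1,93,67,76],"sii":{"ce":11,"p":30,"qbi":28},"xx":25}
After op 6 (remove /sii/p): {"bbg":[61,46,92,47,1,93,67,76],"sii":{"ce":11,"qbi":28},"xx":25}
After op 7 (replace /xx 12): {"bbg":[61,46,92,47,1,93,67,76],"sii":{"ce":11,"qbi":28},"xx":12}
After op 8 (add /sii/x 71): {"bbg":[61,46,92,47,1,93,67,76],"sii":{"ce":11,"qbi":28,"x":71},"xx":12}
After op 9 (replace /bbg/0 48): {"bbg":[48,46,92,47,1,93,67,76],"sii":{"ce":11,"qbi":28,"x":71},"xx":12}
After op 10 (add /sii/nat 3): {"bbg":[48,46,92,47,1,93,67,76],"sii":{"ce":11,"nat":3,"qbi":28,"x":71},"xx":12}
After op 11 (add /sii/s 38): {"bbg":[48,46,92,47,1,93,67,76],"sii":{"ce":11,"nat":3,"qbi":28,"s":38,"x":71},"xx":12}
After op 12 (remove /bbg/2): {"bbg":[48,46,47,1,93,67,76],"sii":{"ce":11,"nat":3,"qbi":28,"s":38,"x":71},"xx":12}
Size at path /sii: 5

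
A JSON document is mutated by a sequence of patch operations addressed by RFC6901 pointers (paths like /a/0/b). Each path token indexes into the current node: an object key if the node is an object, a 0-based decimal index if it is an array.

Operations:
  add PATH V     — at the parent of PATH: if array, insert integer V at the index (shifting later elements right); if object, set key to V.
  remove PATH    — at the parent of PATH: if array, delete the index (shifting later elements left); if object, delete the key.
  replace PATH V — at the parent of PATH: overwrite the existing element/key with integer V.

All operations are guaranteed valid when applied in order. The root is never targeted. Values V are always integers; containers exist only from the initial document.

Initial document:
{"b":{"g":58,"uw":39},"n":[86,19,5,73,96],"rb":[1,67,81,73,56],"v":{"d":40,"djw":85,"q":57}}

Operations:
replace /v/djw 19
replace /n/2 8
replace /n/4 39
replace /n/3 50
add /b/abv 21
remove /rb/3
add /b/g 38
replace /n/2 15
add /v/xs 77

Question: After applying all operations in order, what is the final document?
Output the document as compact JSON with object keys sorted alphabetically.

Answer: {"b":{"abv":21,"g":38,"uw":39},"n":[86,19,15,50,39],"rb":[1,67,81,56],"v":{"d":40,"djw":19,"q":57,"xs":77}}

Derivation:
After op 1 (replace /v/djw 19): {"b":{"g":58,"uw":39},"n":[86,19,5,73,96],"rb":[1,67,81,73,56],"v":{"d":40,"djw":19,"q":57}}
After op 2 (replace /n/2 8): {"b":{"g":58,"uw":39},"n":[86,19,8,73,96],"rb":[1,67,81,73,56],"v":{"d":40,"djw":19,"q":57}}
After op 3 (replace /n/4 39): {"b":{"g":58,"uw":39},"n":[86,19,8,73,39],"rb":[1,67,81,73,56],"v":{"d":40,"djw":19,"q":57}}
After op 4 (replace /n/3 50): {"b":{"g":58,"uw":39},"n":[86,19,8,50,39],"rb":[1,67,81,73,56],"v":{"d":40,"djw":19,"q":57}}
After op 5 (add /b/abv 21): {"b":{"abv":21,"g":58,"uw":39},"n":[86,19,8,50,39],"rb":[1,67,81,73,56],"v":{"d":40,"djw":19,"q":57}}
After op 6 (remove /rb/3): {"b":{"abv":21,"g":58,"uw":39},"n":[86,19,8,50,39],"rb":[1,67,81,56],"v":{"d":40,"djw":19,"q":57}}
After op 7 (add /b/g 38): {"b":{"abv":21,"g":38,"uw":39},"n":[86,19,8,50,39],"rb":[1,67,81,56],"v":{"d":40,"djw":19,"q":57}}
After op 8 (replace /n/2 15): {"b":{"abv":21,"g":38,"uw":39},"n":[86,19,15,50,39],"rb":[1,67,81,56],"v":{"d":40,"djw":19,"q":57}}
After op 9 (add /v/xs 77): {"b":{"abv":21,"g":38,"uw":39},"n":[86,19,15,50,39],"rb":[1,67,81,56],"v":{"d":40,"djw":19,"q":57,"xs":77}}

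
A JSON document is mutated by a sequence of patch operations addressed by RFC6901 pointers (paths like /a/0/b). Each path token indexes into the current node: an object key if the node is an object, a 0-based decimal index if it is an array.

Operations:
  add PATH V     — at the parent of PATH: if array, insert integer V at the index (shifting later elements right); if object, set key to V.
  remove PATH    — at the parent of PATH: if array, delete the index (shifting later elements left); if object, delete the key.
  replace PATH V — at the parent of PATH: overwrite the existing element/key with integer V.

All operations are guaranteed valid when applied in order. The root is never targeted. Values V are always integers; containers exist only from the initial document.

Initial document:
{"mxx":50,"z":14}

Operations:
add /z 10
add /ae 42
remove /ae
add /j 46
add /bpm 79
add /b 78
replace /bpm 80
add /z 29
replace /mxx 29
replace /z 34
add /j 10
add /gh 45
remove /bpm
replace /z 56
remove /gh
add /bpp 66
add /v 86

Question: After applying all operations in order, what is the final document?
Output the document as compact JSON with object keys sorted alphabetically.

After op 1 (add /z 10): {"mxx":50,"z":10}
After op 2 (add /ae 42): {"ae":42,"mxx":50,"z":10}
After op 3 (remove /ae): {"mxx":50,"z":10}
After op 4 (add /j 46): {"j":46,"mxx":50,"z":10}
After op 5 (add /bpm 79): {"bpm":79,"j":46,"mxx":50,"z":10}
After op 6 (add /b 78): {"b":78,"bpm":79,"j":46,"mxx":50,"z":10}
After op 7 (replace /bpm 80): {"b":78,"bpm":80,"j":46,"mxx":50,"z":10}
After op 8 (add /z 29): {"b":78,"bpm":80,"j":46,"mxx":50,"z":29}
After op 9 (replace /mxx 29): {"b":78,"bpm":80,"j":46,"mxx":29,"z":29}
After op 10 (replace /z 34): {"b":78,"bpm":80,"j":46,"mxx":29,"z":34}
After op 11 (add /j 10): {"b":78,"bpm":80,"j":10,"mxx":29,"z":34}
After op 12 (add /gh 45): {"b":78,"bpm":80,"gh":45,"j":10,"mxx":29,"z":34}
After op 13 (remove /bpm): {"b":78,"gh":45,"j":10,"mxx":29,"z":34}
After op 14 (replace /z 56): {"b":78,"gh":45,"j":10,"mxx":29,"z":56}
After op 15 (remove /gh): {"b":78,"j":10,"mxx":29,"z":56}
After op 16 (add /bpp 66): {"b":78,"bpp":66,"j":10,"mxx":29,"z":56}
After op 17 (add /v 86): {"b":78,"bpp":66,"j":10,"mxx":29,"v":86,"z":56}

Answer: {"b":78,"bpp":66,"j":10,"mxx":29,"v":86,"z":56}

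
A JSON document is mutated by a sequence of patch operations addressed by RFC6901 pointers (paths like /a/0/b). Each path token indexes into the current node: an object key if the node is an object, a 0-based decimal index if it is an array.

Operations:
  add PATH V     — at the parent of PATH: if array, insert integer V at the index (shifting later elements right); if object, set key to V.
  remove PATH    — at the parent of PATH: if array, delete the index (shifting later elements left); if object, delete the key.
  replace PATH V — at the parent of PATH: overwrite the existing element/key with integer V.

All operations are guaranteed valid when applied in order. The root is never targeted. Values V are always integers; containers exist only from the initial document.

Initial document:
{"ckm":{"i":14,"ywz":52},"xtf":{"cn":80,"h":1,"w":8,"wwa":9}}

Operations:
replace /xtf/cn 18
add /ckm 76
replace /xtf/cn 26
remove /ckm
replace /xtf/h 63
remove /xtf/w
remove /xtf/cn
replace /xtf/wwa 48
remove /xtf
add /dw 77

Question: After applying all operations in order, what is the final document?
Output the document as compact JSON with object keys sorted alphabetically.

After op 1 (replace /xtf/cn 18): {"ckm":{"i":14,"ywz":52},"xtf":{"cn":18,"h":1,"w":8,"wwa":9}}
After op 2 (add /ckm 76): {"ckm":76,"xtf":{"cn":18,"h":1,"w":8,"wwa":9}}
After op 3 (replace /xtf/cn 26): {"ckm":76,"xtf":{"cn":26,"h":1,"w":8,"wwa":9}}
After op 4 (remove /ckm): {"xtf":{"cn":26,"h":1,"w":8,"wwa":9}}
After op 5 (replace /xtf/h 63): {"xtf":{"cn":26,"h":63,"w":8,"wwa":9}}
After op 6 (remove /xtf/w): {"xtf":{"cn":26,"h":63,"wwa":9}}
After op 7 (remove /xtf/cn): {"xtf":{"h":63,"wwa":9}}
After op 8 (replace /xtf/wwa 48): {"xtf":{"h":63,"wwa":48}}
After op 9 (remove /xtf): {}
After op 10 (add /dw 77): {"dw":77}

Answer: {"dw":77}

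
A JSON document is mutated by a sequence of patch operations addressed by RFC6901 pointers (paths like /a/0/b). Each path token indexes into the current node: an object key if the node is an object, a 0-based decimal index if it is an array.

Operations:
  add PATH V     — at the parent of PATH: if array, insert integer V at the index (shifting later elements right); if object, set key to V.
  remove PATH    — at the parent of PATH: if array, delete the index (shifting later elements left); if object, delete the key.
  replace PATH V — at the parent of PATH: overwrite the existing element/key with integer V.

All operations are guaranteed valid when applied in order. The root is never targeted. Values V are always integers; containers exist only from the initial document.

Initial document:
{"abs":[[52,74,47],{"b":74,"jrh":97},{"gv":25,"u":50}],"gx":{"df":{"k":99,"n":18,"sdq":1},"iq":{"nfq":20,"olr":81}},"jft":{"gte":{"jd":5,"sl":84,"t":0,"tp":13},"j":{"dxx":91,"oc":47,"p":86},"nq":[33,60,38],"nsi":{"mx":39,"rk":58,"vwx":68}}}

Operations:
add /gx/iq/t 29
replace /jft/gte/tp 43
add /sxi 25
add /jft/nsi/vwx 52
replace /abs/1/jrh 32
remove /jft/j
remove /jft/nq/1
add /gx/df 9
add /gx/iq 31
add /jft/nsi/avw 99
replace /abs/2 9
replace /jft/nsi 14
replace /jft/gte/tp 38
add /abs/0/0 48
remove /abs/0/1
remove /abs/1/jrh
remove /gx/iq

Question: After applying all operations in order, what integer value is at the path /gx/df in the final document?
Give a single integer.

Answer: 9

Derivation:
After op 1 (add /gx/iq/t 29): {"abs":[[52,74,47],{"b":74,"jrh":97},{"gv":25,"u":50}],"gx":{"df":{"k":99,"n":18,"sdq":1},"iq":{"nfq":20,"olr":81,"t":29}},"jft":{"gte":{"jd":5,"sl":84,"t":0,"tp":13},"j":{"dxx":91,"oc":47,"p":86},"nq":[33,60,38],"nsi":{"mx":39,"rk":58,"vwx":68}}}
After op 2 (replace /jft/gte/tp 43): {"abs":[[52,74,47],{"b":74,"jrh":97},{"gv":25,"u":50}],"gx":{"df":{"k":99,"n":18,"sdq":1},"iq":{"nfq":20,"olr":81,"t":29}},"jft":{"gte":{"jd":5,"sl":84,"t":0,"tp":43},"j":{"dxx":91,"oc":47,"p":86},"nq":[33,60,38],"nsi":{"mx":39,"rk":58,"vwx":68}}}
After op 3 (add /sxi 25): {"abs":[[52,74,47],{"b":74,"jrh":97},{"gv":25,"u":50}],"gx":{"df":{"k":99,"n":18,"sdq":1},"iq":{"nfq":20,"olr":81,"t":29}},"jft":{"gte":{"jd":5,"sl":84,"t":0,"tp":43},"j":{"dxx":91,"oc":47,"p":86},"nq":[33,60,38],"nsi":{"mx":39,"rk":58,"vwx":68}},"sxi":25}
After op 4 (add /jft/nsi/vwx 52): {"abs":[[52,74,47],{"b":74,"jrh":97},{"gv":25,"u":50}],"gx":{"df":{"k":99,"n":18,"sdq":1},"iq":{"nfq":20,"olr":81,"t":29}},"jft":{"gte":{"jd":5,"sl":84,"t":0,"tp":43},"j":{"dxx":91,"oc":47,"p":86},"nq":[33,60,38],"nsi":{"mx":39,"rk":58,"vwx":52}},"sxi":25}
After op 5 (replace /abs/1/jrh 32): {"abs":[[52,74,47],{"b":74,"jrh":32},{"gv":25,"u":50}],"gx":{"df":{"k":99,"n":18,"sdq":1},"iq":{"nfq":20,"olr":81,"t":29}},"jft":{"gte":{"jd":5,"sl":84,"t":0,"tp":43},"j":{"dxx":91,"oc":47,"p":86},"nq":[33,60,38],"nsi":{"mx":39,"rk":58,"vwx":52}},"sxi":25}
After op 6 (remove /jft/j): {"abs":[[52,74,47],{"b":74,"jrh":32},{"gv":25,"u":50}],"gx":{"df":{"k":99,"n":18,"sdq":1},"iq":{"nfq":20,"olr":81,"t":29}},"jft":{"gte":{"jd":5,"sl":84,"t":0,"tp":43},"nq":[33,60,38],"nsi":{"mx":39,"rk":58,"vwx":52}},"sxi":25}
After op 7 (remove /jft/nq/1): {"abs":[[52,74,47],{"b":74,"jrh":32},{"gv":25,"u":50}],"gx":{"df":{"k":99,"n":18,"sdq":1},"iq":{"nfq":20,"olr":81,"t":29}},"jft":{"gte":{"jd":5,"sl":84,"t":0,"tp":43},"nq":[33,38],"nsi":{"mx":39,"rk":58,"vwx":52}},"sxi":25}
After op 8 (add /gx/df 9): {"abs":[[52,74,47],{"b":74,"jrh":32},{"gv":25,"u":50}],"gx":{"df":9,"iq":{"nfq":20,"olr":81,"t":29}},"jft":{"gte":{"jd":5,"sl":84,"t":0,"tp":43},"nq":[33,38],"nsi":{"mx":39,"rk":58,"vwx":52}},"sxi":25}
After op 9 (add /gx/iq 31): {"abs":[[52,74,47],{"b":74,"jrh":32},{"gv":25,"u":50}],"gx":{"df":9,"iq":31},"jft":{"gte":{"jd":5,"sl":84,"t":0,"tp":43},"nq":[33,38],"nsi":{"mx":39,"rk":58,"vwx":52}},"sxi":25}
After op 10 (add /jft/nsi/avw 99): {"abs":[[52,74,47],{"b":74,"jrh":32},{"gv":25,"u":50}],"gx":{"df":9,"iq":31},"jft":{"gte":{"jd":5,"sl":84,"t":0,"tp":43},"nq":[33,38],"nsi":{"avw":99,"mx":39,"rk":58,"vwx":52}},"sxi":25}
After op 11 (replace /abs/2 9): {"abs":[[52,74,47],{"b":74,"jrh":32},9],"gx":{"df":9,"iq":31},"jft":{"gte":{"jd":5,"sl":84,"t":0,"tp":43},"nq":[33,38],"nsi":{"avw":99,"mx":39,"rk":58,"vwx":52}},"sxi":25}
After op 12 (replace /jft/nsi 14): {"abs":[[52,74,47],{"b":74,"jrh":32},9],"gx":{"df":9,"iq":31},"jft":{"gte":{"jd":5,"sl":84,"t":0,"tp":43},"nq":[33,38],"nsi":14},"sxi":25}
After op 13 (replace /jft/gte/tp 38): {"abs":[[52,74,47],{"b":74,"jrh":32},9],"gx":{"df":9,"iq":31},"jft":{"gte":{"jd":5,"sl":84,"t":0,"tp":38},"nq":[33,38],"nsi":14},"sxi":25}
After op 14 (add /abs/0/0 48): {"abs":[[48,52,74,47],{"b":74,"jrh":32},9],"gx":{"df":9,"iq":31},"jft":{"gte":{"jd":5,"sl":84,"t":0,"tp":38},"nq":[33,38],"nsi":14},"sxi":25}
After op 15 (remove /abs/0/1): {"abs":[[48,74,47],{"b":74,"jrh":32},9],"gx":{"df":9,"iq":31},"jft":{"gte":{"jd":5,"sl":84,"t":0,"tp":38},"nq":[33,38],"nsi":14},"sxi":25}
After op 16 (remove /abs/1/jrh): {"abs":[[48,74,47],{"b":74},9],"gx":{"df":9,"iq":31},"jft":{"gte":{"jd":5,"sl":84,"t":0,"tp":38},"nq":[33,38],"nsi":14},"sxi":25}
After op 17 (remove /gx/iq): {"abs":[[48,74,47],{"b":74},9],"gx":{"df":9},"jft":{"gte":{"jd":5,"sl":84,"t":0,"tp":38},"nq":[33,38],"nsi":14},"sxi":25}
Value at /gx/df: 9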